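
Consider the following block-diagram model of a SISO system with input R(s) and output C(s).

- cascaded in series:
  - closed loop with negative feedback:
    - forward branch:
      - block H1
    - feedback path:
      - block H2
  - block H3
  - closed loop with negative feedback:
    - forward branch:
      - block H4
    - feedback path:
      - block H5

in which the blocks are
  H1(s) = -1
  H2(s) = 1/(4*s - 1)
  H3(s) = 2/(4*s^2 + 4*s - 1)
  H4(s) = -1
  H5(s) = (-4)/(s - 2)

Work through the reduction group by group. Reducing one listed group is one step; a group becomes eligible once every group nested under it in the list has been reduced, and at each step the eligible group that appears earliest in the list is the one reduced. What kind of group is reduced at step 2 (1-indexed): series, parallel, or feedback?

Step 1 - close the feedback loop around H1, H2
Step 2 - close the feedback loop around H4, H5
Step 3 - series reduction of [H1/(1+H1*H2)], H3, [H4/(1+H4*H5)]
Step 2 collapses a feedback group.

Therefore the answer is feedback.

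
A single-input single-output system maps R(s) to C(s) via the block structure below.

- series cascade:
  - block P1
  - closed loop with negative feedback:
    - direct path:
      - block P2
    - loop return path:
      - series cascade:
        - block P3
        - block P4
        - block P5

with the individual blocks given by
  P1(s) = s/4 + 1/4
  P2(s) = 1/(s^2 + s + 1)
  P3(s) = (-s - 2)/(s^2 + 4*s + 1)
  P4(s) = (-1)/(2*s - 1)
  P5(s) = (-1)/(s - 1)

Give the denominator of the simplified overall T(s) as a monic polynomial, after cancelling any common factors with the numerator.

The answer is s^6 + 7*s^5/2 - s^4 - 3*s^3/2 - 7*s^2/2 + s/2 - 1/2.

Reasoning:
Step 1 - series reduction of P3, P4, P5, giving (-s - 2)/(2*s^4 + 5*s^3 - 9*s^2 + s + 1)
Step 2 - close the feedback loop around P2, (P3*P4*P5), giving (2*s^4 + 5*s^3 - 9*s^2 + s + 1)/(2*s^6 + 7*s^5 - 2*s^4 - 3*s^3 - 7*s^2 + s - 1)
Step 3 - reduce the series chain P1, [P2/(1+P2*(P3*P4*P5))], giving (2*s^5 + 7*s^4 - 4*s^3 - 8*s^2 + 2*s + 1)/(8*s^6 + 28*s^5 - 8*s^4 - 12*s^3 - 28*s^2 + 4*s - 4)
That last expression is T(s), already simplified. Scaling its denominator by 1/8 (the reciprocal of the leading coefficient) yields the monic denominator.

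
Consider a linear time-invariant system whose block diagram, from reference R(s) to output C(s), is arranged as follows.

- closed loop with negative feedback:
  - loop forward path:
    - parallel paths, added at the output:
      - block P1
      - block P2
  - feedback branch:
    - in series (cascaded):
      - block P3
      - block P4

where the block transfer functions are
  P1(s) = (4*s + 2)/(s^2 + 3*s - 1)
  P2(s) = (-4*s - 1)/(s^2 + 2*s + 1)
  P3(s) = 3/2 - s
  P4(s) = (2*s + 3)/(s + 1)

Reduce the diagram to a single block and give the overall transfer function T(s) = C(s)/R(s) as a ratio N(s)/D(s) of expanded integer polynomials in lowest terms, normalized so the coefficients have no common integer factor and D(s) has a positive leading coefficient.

Answer: (-6*s^3 + 12*s^2 + 24*s + 6)/(2*s^5 + 24*s^4 - 14*s^3 - 25*s^2 + 81*s + 25)

Working:
Step 1. add P1, P2 (parallel), giving (-3*s^2 + 9*s + 3)/(s^4 + 5*s^3 + 6*s^2 + s - 1)
Step 2. combine P3, P4 in series, giving (9 - 4*s^2)/(2*s + 2)
Step 3. collapse the loop ((P1+P2) forward, (P3*P4) return), giving the overall T(s)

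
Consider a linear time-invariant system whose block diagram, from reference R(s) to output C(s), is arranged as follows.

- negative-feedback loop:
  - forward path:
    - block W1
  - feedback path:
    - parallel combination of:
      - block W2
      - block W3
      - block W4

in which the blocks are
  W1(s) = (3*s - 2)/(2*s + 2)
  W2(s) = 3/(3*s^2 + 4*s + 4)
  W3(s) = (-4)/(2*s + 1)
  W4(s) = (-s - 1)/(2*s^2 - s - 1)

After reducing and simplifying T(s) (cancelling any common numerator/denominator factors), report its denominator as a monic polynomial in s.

Answer: s^5 - 23*s^4/12 + 9*s^3/4 - 37*s^2/12 + 25*s/12 - 13/6

Working:
(1) sum the parallel branches W2, W3, W4: (-15*s^3 - 5*s^2 - 11*s + 9)/(6*s^4 + 5*s^3 + s^2 - 8*s - 4)
(2) collapse the loop (W1 forward, (W2+W3+W4) return): (18*s^5 + 3*s^4 - 7*s^3 - 26*s^2 + 4*s + 8)/(12*s^5 - 23*s^4 + 27*s^3 - 37*s^2 + 25*s - 26)
The result of step 2 is T(s) in lowest terms. Its denominator has leading coefficient 12; dividing the denominator through by 12 makes it monic.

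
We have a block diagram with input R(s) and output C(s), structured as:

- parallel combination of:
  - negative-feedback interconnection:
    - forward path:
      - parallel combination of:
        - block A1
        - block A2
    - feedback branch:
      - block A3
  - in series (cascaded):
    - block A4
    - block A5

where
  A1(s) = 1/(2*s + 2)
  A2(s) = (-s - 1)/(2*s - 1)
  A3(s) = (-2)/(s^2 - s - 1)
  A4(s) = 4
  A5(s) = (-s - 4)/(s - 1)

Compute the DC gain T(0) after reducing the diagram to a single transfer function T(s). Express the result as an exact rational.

[1] add A1, A2 (parallel) = (-2*s^2 - 2*s - 3)/(4*s^2 + 2*s - 2)
[2] apply the feedback formula to (A1+A2), A3 = (-2*s^4 + s^2 + 5*s + 3)/(4*s^4 - 2*s^3 - 4*s^2 + 4*s + 8)
[3] series reduction of A4, A5 = (-4*s - 16)/(s - 1)
[4] combine [(A1+A2)/(1+(A1+A2)*A3)], (A4*A5) in parallel = (-18*s^5 - 54*s^4 + 49*s^3 + 52*s^2 - 98*s - 131)/(4*s^5 - 6*s^4 - 2*s^3 + 8*s^2 + 4*s - 8)
The step-4 result is T(s). Setting s = 0: T(0) = -131/(-8) = 131/8.

Answer: 131/8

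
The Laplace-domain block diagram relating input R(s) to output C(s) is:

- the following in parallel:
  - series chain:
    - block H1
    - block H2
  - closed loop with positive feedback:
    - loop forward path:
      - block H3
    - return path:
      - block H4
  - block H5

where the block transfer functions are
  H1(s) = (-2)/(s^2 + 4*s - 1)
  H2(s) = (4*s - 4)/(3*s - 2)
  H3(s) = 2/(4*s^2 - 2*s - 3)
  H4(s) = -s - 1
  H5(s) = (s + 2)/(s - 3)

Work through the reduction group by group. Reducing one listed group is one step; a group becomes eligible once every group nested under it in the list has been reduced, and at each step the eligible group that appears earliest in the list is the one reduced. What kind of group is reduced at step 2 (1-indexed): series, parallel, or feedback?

Step 1: series reduction of H1, H2
Step 2: close the feedback loop around H3, H4
Step 3: combine (H1*H2), [H3/(1-H3*H4)], H5 in parallel
At step 2 the group reduced is feedback.

Hence the answer: feedback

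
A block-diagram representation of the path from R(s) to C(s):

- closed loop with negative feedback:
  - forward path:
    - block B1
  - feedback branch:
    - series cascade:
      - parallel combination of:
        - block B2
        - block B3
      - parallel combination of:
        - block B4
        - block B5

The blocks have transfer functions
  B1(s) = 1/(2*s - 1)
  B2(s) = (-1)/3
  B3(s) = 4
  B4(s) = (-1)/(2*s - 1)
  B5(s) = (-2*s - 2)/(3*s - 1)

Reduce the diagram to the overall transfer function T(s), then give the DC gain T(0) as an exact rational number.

Step 1 - add B2, B3 (parallel) gives 11/3
Step 2 - combine B4, B5 in parallel gives (-4*s^2 - 5*s + 3)/(6*s^2 - 5*s + 1)
Step 3 - multiply (B2+B3), (B4+B5) (series) gives (-44*s^2 - 55*s + 33)/(18*s^2 - 15*s + 3)
Step 4 - close the feedback loop around B1, ((B2+B3)*(B4+B5)) gives (18*s^2 - 15*s + 3)/(36*s^3 - 92*s^2 - 34*s + 30)
The step-4 result is T(s). Setting s = 0: T(0) = 3/30 = 1/10.

Hence the answer: 1/10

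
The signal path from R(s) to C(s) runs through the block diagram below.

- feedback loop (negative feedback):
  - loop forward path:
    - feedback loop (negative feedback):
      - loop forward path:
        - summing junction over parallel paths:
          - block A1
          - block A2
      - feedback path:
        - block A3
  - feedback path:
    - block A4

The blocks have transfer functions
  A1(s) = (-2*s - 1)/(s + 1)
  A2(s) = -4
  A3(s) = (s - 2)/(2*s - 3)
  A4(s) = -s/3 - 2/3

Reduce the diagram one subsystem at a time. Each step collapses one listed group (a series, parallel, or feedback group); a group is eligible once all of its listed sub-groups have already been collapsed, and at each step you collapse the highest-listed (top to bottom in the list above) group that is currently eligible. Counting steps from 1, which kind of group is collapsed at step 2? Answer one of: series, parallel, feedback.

Step 1. sum the parallel branches A1, A2
Step 2. collapse the loop ((A1+A2) forward, A3 return)
Step 3. reduce the feedback loop with forward [(A1+A2)/(1+(A1+A2)*A3)] and return A4
The group at step 2 is a feedback group.

Hence the answer: feedback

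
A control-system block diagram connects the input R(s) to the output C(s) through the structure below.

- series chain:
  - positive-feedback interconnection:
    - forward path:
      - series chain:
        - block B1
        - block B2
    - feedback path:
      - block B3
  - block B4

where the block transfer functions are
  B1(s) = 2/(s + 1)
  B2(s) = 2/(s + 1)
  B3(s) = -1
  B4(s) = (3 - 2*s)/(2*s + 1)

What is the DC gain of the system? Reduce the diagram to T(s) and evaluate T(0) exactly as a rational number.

The answer is 12/5.

Reasoning:
(1) series reduction of B1, B2; result 4/(s^2 + 2*s + 1)
(2) apply the feedback formula to (B1*B2), B3; result 4/(s^2 + 2*s + 5)
(3) reduce the series chain [(B1*B2)/(1-(B1*B2)*B3)], B4; result (12 - 8*s)/(2*s^3 + 5*s^2 + 12*s + 5)
That last expression is T(s); at s = 0 only the constant terms survive, so T(0) = 12/5.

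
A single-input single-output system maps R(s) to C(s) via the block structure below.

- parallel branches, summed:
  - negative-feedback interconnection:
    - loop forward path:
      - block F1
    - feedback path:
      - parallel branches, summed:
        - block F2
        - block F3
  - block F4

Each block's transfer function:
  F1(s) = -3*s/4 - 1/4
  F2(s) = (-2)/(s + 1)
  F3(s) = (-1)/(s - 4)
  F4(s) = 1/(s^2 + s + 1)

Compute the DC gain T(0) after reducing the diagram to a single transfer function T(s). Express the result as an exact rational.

First reduce the diagram to T(s).

[1] parallel reduction of F2, F3; result (7 - 3*s)/(s^2 - 3*s - 4)
[2] apply the feedback formula to F1, (F2+F3); result (-3*s^3 + 8*s^2 + 15*s + 4)/(13*s^2 - 30*s - 23)
[3] combine [F1/(1+F1*(F2+F3))], F4 in parallel; result (-3*s^5 + 5*s^4 + 20*s^3 + 40*s^2 - 11*s - 19)/(13*s^4 - 17*s^3 - 40*s^2 - 53*s - 23)
Step 3 gives the overall T(s). Then T(0) = -19/(-23) = 19/23.

Answer: 19/23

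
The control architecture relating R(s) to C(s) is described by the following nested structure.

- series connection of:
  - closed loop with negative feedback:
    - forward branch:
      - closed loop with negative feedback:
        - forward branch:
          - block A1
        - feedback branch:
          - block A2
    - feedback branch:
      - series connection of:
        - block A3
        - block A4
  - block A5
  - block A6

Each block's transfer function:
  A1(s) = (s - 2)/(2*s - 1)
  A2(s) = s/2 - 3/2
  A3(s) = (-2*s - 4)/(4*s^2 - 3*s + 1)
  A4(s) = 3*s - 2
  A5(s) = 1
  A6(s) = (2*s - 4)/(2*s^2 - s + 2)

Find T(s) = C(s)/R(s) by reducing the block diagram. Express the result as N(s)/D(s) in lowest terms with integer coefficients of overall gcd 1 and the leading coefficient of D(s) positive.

Step 1. apply the feedback formula to A1, A2, giving (2*s - 4)/(s^2 - s + 4)
Step 2. cascade A3, A4, giving (-6*s^2 - 8*s + 8)/(4*s^2 - 3*s + 1)
Step 3. collapse the loop ([A1/(1+A1*A2)] forward, (A3*A4) return), giving (8*s^3 - 22*s^2 + 14*s - 4)/(4*s^4 - 19*s^3 + 28*s^2 + 35*s - 28)
Step 4. multiply [[A1/(1+A1*A2)]/(1+[A1/(1+A1*A2)]*(A3*A4))], A5, A6 (series), giving the overall T(s)

Final answer: (16*s^4 - 76*s^3 + 116*s^2 - 64*s + 16)/(8*s^6 - 42*s^5 + 83*s^4 + 4*s^3 - 35*s^2 + 98*s - 56)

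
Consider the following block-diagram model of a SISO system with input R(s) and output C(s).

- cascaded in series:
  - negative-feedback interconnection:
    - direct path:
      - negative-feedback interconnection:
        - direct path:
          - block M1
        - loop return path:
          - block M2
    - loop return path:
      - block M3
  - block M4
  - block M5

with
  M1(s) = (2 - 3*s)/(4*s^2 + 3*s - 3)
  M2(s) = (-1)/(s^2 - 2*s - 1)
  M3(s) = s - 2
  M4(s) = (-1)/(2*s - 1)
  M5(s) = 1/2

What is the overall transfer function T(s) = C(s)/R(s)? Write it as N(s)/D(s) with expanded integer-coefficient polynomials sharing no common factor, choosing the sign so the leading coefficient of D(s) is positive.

Step 1: apply the feedback formula to M1, M2 gives (-3*s^3 + 8*s^2 - s - 2)/(4*s^4 - 5*s^3 - 13*s^2 + 6*s + 1)
Step 2: apply the feedback formula to [M1/(1+M1*M2)], M3 gives (-3*s^3 + 8*s^2 - s - 2)/(s^4 + 9*s^3 - 30*s^2 + 6*s + 5)
Step 3: combine [[M1/(1+M1*M2)]/(1+[M1/(1+M1*M2)]*M3)], M4, M5 in series, giving the overall T(s)

Answer: (3*s^3 - 8*s^2 + s + 2)/(4*s^5 + 34*s^4 - 138*s^3 + 84*s^2 + 8*s - 10)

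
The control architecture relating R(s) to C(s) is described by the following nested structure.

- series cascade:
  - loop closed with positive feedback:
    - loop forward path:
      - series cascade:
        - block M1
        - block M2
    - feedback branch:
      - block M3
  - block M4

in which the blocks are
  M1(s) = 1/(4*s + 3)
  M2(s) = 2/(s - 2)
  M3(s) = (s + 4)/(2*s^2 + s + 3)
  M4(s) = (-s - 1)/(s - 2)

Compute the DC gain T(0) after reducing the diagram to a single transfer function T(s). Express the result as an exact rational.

(1) reduce the series chain M1, M2 gives 2/(4*s^2 - 5*s - 6)
(2) feedback reduction of (M1*M2), M3 gives (4*s^2 + 2*s + 6)/(8*s^4 - 6*s^3 - 5*s^2 - 23*s - 26)
(3) combine [(M1*M2)/(1-(M1*M2)*M3)], M4 in series gives (-4*s^3 - 6*s^2 - 8*s - 6)/(8*s^5 - 22*s^4 + 7*s^3 - 13*s^2 + 20*s + 52)
Evaluating the step-3 result (the overall T(s)) at s = 0 gives T(0) = -6/52 = -3/26.

Hence the answer: -3/26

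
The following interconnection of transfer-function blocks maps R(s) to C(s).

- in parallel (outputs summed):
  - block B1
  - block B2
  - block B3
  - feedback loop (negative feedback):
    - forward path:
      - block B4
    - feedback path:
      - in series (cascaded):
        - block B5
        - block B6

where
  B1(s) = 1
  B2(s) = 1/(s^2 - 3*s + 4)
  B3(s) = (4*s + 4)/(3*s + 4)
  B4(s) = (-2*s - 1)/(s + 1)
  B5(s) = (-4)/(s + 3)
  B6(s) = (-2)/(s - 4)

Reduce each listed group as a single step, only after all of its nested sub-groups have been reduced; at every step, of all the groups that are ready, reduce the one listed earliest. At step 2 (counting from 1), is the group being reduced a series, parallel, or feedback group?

Step 1 - series reduction of B5, B6
Step 2 - reduce the feedback loop with forward B4 and return (B5*B6)
Step 3 - sum the parallel branches B1, B2, B3, [B4/(1+B4*(B5*B6))]
The group at step 2 is a feedback group.

Hence the answer: feedback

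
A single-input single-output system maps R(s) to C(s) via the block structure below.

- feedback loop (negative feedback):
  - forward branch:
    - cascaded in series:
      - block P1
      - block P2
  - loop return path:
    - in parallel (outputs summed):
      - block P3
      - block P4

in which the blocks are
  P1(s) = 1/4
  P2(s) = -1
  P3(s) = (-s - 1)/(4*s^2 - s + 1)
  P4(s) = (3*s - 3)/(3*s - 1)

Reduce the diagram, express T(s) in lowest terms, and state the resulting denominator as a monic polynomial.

Answer: s^3 - 5*s^2/18 + s/3 - 1/18

Working:
Step 1. series reduction of P1, P2 gives (-1)/4
Step 2. parallel reduction of P3, P4 gives (12*s^3 - 18*s^2 + 4*s - 2)/(12*s^3 - 7*s^2 + 4*s - 1)
Step 3. apply the feedback formula to (P1*P2), (P3+P4) gives (-12*s^3 + 7*s^2 - 4*s + 1)/(36*s^3 - 10*s^2 + 12*s - 2)
That last expression is T(s), already simplified. Scaling its denominator by 1/36 (the reciprocal of the leading coefficient) yields the monic denominator.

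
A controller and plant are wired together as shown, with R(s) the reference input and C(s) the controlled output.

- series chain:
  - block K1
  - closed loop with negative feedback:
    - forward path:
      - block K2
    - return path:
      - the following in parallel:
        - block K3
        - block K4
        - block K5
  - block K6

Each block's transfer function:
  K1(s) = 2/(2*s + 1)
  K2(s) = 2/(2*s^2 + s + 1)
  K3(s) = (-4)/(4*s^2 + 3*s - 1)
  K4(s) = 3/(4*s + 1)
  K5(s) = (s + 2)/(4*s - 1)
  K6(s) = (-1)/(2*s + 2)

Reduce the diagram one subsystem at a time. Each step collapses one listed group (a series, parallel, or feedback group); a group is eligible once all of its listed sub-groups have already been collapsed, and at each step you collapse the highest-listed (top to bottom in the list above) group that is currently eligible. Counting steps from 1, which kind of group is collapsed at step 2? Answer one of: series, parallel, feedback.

Step 1. sum the parallel branches K3, K4, K5
Step 2. collapse the loop (K2 forward, (K3+K4+K5) return)
Step 3. combine K1, [K2/(1+K2*(K3+K4+K5))], K6 in series
The group at step 2 is a feedback group.

Therefore the answer is feedback.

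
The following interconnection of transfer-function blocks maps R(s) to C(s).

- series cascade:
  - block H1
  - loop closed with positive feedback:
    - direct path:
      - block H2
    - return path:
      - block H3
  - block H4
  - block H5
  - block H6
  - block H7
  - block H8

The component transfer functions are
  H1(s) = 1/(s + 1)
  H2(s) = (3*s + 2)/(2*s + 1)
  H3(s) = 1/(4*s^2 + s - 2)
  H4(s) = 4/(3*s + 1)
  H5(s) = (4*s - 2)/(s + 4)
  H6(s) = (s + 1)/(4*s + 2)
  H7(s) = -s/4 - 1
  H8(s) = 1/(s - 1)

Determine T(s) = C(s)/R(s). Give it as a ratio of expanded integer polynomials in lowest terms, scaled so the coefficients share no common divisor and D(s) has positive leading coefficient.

Reducing step by step:

Step 1: reduce the feedback loop with forward H2 and return H3 -> (12*s^3 + 11*s^2 - 4*s - 4)/(8*s^3 + 6*s^2 - 6*s - 4)
Step 2: series reduction of H1, [H2/(1-H2*H3)], H4, H5, H6, H7, H8, which is the overall transfer function T(s) = C(s)/R(s) in lowest terms

Answer: (-24*s^4 - 10*s^3 + 19*s^2 + 4*s - 4)/(48*s^6 + 28*s^5 - 74*s^4 - 50*s^3 + 22*s^2 + 22*s + 4)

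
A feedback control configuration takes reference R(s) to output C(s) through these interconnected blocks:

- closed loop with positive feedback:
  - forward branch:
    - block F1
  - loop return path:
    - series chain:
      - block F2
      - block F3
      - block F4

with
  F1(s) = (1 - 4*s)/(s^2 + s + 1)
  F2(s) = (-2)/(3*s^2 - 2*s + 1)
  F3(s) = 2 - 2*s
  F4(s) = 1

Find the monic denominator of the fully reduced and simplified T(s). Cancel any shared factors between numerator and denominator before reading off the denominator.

Reducing step by step:

Step 1. multiply F2, F3, F4 (series) = (4*s - 4)/(3*s^2 - 2*s + 1)
Step 2. feedback reduction of F1, (F2*F3*F4) = (-12*s^3 + 11*s^2 - 6*s + 1)/(3*s^4 + s^3 + 18*s^2 - 21*s + 5)
Step 2 gives the fully reduced T(s), with no common factor left to cancel. The denominator's leading coefficient is 3, so divide each of its coefficients by 3 to get the monic form.

Answer: s^4 + s^3/3 + 6*s^2 - 7*s + 5/3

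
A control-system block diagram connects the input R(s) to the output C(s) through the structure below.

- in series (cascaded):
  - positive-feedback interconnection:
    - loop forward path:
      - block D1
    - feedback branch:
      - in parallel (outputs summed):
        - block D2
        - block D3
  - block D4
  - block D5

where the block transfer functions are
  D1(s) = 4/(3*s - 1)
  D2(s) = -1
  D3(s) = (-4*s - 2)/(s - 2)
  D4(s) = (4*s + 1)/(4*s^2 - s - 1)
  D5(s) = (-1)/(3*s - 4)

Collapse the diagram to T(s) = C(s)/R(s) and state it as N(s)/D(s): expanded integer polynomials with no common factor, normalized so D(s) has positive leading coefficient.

1. reduce the parallel group D2, D3 = (-5*s)/(s - 2)
2. collapse the loop (D1 forward, (D2+D3) return) = (4*s - 8)/(3*s^2 + 13*s + 2)
3. multiply [D1/(1-D1*(D2+D3))], D4, D5 (series): this yields T(s), and no further normalization is needed

Hence the answer: (-16*s^2 + 28*s + 8)/(36*s^5 + 99*s^4 - 220*s^3 - 13*s^2 + 54*s + 8)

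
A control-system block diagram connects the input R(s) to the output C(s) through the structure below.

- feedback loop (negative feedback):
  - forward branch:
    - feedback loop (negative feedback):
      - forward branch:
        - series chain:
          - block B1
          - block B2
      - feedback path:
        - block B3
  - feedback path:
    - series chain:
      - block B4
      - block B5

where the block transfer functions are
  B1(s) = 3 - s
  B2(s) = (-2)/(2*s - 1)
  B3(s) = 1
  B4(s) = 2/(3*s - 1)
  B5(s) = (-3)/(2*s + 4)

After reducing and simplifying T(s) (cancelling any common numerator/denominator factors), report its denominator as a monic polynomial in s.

Answer: s^3 - s^2/12 - 49*s/12 + 8/3

Working:
Step 1: series reduction of B1, B2 -> (2*s - 6)/(2*s - 1)
Step 2: close the feedback loop around (B1*B2), B3 -> (2*s - 6)/(4*s - 7)
Step 3: combine B4, B5 in series -> (-3)/(3*s^2 + 5*s - 2)
Step 4: feedback reduction of [(B1*B2)/(1+(B1*B2)*B3)], (B4*B5) -> (6*s^3 - 8*s^2 - 34*s + 12)/(12*s^3 - s^2 - 49*s + 32)
No further cancellation is possible in the step-4 result, so that is T(s). Its denominator becomes monic after dividing by the leading coefficient 12.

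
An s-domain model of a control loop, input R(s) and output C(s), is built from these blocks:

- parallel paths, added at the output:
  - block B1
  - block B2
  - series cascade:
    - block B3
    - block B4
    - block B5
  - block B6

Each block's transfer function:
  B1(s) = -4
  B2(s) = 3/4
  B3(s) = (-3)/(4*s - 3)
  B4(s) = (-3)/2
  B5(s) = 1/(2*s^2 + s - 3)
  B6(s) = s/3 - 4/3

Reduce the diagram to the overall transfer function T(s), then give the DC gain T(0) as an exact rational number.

Step 1. multiply B3, B4, B5 (series), giving 9/(16*s^3 - 4*s^2 - 30*s + 18)
Step 2. combine B1, B2, (B3*B4*B5), B6 in parallel, giving (32*s^4 - 448*s^3 + 50*s^2 + 861*s - 441)/(96*s^3 - 24*s^2 - 180*s + 108)
The step-2 result is T(s). Setting s = 0: T(0) = -441/108 = -49/12.

Therefore the answer is -49/12.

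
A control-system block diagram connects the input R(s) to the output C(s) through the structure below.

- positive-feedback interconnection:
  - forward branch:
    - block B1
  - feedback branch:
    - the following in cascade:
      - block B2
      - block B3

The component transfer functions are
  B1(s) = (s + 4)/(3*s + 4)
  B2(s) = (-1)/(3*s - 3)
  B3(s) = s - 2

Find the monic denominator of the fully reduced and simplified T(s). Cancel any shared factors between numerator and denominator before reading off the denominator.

(1) combine B2, B3 in series -> (2 - s)/(3*s - 3)
(2) apply the feedback formula to B1, (B2*B3) -> (3*s^2 + 9*s - 12)/(10*s^2 + 5*s - 20)
No further cancellation is possible in the step-2 result, so that is T(s). Its denominator becomes monic after dividing by the leading coefficient 10.

Therefore the answer is s^2 + s/2 - 2.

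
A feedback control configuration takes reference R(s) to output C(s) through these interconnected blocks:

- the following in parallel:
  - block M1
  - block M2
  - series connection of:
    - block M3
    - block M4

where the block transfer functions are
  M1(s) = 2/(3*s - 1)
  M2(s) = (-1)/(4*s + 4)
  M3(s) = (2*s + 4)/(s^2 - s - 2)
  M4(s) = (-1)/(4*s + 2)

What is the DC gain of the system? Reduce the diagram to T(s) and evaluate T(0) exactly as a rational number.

Step 1 - multiply M3, M4 (series) = (-s - 2)/(2*s^3 - s^2 - 5*s - 2)
Step 2 - parallel reduction of M1, M2, (M3*M4) = (10*s^3 - 9*s^2 - 57*s - 10)/(24*s^4 - 20*s^3 - 56*s^2 - 4*s + 8)
DC gain: substitute s = 0 into T(s) from step 2: T(0) = -10/8 = -5/4.

Hence the answer: -5/4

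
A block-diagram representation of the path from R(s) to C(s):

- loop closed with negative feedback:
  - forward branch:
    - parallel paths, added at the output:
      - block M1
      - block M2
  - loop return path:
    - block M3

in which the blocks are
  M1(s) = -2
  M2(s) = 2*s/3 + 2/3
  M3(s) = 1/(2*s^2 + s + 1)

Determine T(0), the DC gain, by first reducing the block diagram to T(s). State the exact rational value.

Step 1 - combine M1, M2 in parallel; result 2*s/3 - 4/3
Step 2 - reduce the feedback loop with forward (M1+M2) and return M3; result (4*s^3 - 6*s^2 - 2*s - 4)/(6*s^2 + 5*s - 1)
Step 2 gives the overall T(s). Then T(0) = -4/(-1) = 4.

Hence the answer: 4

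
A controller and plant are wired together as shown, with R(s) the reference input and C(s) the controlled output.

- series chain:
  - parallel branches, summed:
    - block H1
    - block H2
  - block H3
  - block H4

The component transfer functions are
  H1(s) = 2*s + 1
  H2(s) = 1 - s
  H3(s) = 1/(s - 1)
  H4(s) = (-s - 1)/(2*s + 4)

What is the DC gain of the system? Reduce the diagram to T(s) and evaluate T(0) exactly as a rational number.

Step 1 - parallel reduction of H1, H2, giving s + 2
Step 2 - series reduction of (H1+H2), H3, H4, giving (-s - 1)/(2*s - 2)
Step 2 gives the overall T(s). Then T(0) = -1/(-2) = 1/2.

Final answer: 1/2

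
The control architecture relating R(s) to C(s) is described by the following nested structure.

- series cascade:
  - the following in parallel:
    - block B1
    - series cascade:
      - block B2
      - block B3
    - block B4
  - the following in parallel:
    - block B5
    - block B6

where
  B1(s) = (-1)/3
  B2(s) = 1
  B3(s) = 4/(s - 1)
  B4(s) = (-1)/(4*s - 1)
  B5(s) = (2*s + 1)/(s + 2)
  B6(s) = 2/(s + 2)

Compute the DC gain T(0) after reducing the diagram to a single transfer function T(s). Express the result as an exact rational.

Reducing step by step:

Step 1: multiply B2, B3 (series); result 4/(s - 1)
Step 2: sum the parallel branches B1, (B2*B3), B4; result (-4*s^2 + 50*s - 10)/(12*s^2 - 15*s + 3)
Step 3: combine B5, B6 in parallel; result (2*s + 3)/(s + 2)
Step 4: series reduction of (B1+(B2*B3)+B4), (B5+B6); result (-8*s^3 + 88*s^2 + 130*s - 30)/(12*s^3 + 9*s^2 - 27*s + 6)
Step 4 gives the overall T(s). Then T(0) = -30/6 = -5.

Answer: -5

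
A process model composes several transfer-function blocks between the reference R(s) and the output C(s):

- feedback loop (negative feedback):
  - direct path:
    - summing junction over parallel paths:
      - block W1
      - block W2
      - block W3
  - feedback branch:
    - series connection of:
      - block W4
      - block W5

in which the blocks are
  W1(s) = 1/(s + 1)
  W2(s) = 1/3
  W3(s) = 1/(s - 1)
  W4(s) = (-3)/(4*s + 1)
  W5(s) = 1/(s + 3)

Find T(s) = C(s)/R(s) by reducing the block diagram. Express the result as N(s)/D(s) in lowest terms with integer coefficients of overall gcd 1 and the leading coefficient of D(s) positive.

Step 1 - parallel reduction of W1, W2, W3 -> (s^2 + 6*s - 1)/(3*s^2 - 3)
Step 2 - multiply W4, W5 (series) -> (-3)/(4*s^2 + 13*s + 3)
Step 3 - reduce the feedback loop with forward (W1+W2+W3) and return (W4*W5) - this is the overall T(s), already in the required normalized form

Therefore the answer is (4*s^4 + 37*s^3 + 77*s^2 + 5*s - 3)/(12*s^4 + 39*s^3 - 6*s^2 - 57*s - 6).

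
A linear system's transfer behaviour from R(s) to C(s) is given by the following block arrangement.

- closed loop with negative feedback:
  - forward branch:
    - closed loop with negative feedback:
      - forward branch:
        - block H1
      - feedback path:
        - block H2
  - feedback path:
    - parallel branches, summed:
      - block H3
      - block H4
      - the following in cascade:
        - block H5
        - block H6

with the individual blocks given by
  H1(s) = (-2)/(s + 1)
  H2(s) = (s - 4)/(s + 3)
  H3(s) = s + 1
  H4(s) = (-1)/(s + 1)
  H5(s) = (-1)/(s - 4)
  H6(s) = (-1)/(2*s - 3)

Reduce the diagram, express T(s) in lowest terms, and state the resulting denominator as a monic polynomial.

First reduce the diagram to T(s).

[1] apply the feedback formula to H1, H2 gives (-2*s - 6)/(s^2 + 2*s + 11)
[2] combine H5, H6 in series gives 1/(2*s^2 - 11*s + 12)
[3] add H3, H4, (H5*H6) (parallel) gives (2*s^4 - 7*s^3 - 10*s^2 + 25*s + 1)/(2*s^3 - 9*s^2 + s + 12)
[4] collapse the loop ([H1/(1+H1*H2)] forward, (H3+H4+(H5*H6)) return) gives (4*s^4 - 6*s^3 - 52*s^2 + 30*s + 72)/(2*s^5 + 3*s^4 - 67*s^3 + 75*s^2 + 117*s - 126)
T(s) is the step-4 result (common factors already cancelled). Leading coefficient of the denominator: 2. Divide through by 2 for the monic polynomial.

Answer: s^5 + 3*s^4/2 - 67*s^3/2 + 75*s^2/2 + 117*s/2 - 63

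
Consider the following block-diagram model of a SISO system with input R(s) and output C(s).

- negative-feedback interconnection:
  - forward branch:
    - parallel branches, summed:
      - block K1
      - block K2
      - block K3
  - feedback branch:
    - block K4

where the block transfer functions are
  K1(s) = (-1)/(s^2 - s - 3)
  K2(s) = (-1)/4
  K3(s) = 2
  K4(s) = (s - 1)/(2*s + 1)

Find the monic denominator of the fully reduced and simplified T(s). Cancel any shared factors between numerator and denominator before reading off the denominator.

Step 1 - parallel reduction of K1, K2, K3; result (7*s^2 - 7*s - 25)/(4*s^2 - 4*s - 12)
Step 2 - close the feedback loop around (K1+K2+K3), K4; result (14*s^3 - 7*s^2 - 57*s - 25)/(15*s^3 - 18*s^2 - 46*s + 13)
That last expression is T(s), already simplified. Scaling its denominator by 1/15 (the reciprocal of the leading coefficient) yields the monic denominator.

Final answer: s^3 - 6*s^2/5 - 46*s/15 + 13/15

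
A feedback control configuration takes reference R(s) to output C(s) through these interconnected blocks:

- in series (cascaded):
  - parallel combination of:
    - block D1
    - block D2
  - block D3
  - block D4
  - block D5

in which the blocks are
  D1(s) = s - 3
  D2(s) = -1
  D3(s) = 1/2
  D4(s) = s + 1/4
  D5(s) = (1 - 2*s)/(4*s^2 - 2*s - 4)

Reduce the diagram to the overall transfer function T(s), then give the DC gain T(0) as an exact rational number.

Step 1. add D1, D2 (parallel), giving s - 4
Step 2. combine (D1+D2), D3, D4, D5 in series, giving (-8*s^3 + 34*s^2 - 7*s - 4)/(32*s^2 - 16*s - 32)
That last expression is T(s); at s = 0 only the constant terms survive, so T(0) = -4/(-32) = 1/8.

Hence the answer: 1/8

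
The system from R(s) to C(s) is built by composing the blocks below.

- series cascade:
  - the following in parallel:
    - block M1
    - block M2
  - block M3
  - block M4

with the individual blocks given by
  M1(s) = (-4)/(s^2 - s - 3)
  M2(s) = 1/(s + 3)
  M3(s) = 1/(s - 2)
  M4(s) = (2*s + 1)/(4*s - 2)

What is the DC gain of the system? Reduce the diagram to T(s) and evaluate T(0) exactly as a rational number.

Step 1. parallel reduction of M1, M2 -> (s^2 - 5*s - 15)/(s^3 + 2*s^2 - 6*s - 9)
Step 2. reduce the series chain (M1+M2), M3, M4 -> (2*s^3 - 9*s^2 - 35*s - 15)/(4*s^5 - 2*s^4 - 40*s^3 + 32*s^2 + 66*s - 36)
Evaluating the step-2 result (the overall T(s)) at s = 0 gives T(0) = -15/(-36) = 5/12.

Answer: 5/12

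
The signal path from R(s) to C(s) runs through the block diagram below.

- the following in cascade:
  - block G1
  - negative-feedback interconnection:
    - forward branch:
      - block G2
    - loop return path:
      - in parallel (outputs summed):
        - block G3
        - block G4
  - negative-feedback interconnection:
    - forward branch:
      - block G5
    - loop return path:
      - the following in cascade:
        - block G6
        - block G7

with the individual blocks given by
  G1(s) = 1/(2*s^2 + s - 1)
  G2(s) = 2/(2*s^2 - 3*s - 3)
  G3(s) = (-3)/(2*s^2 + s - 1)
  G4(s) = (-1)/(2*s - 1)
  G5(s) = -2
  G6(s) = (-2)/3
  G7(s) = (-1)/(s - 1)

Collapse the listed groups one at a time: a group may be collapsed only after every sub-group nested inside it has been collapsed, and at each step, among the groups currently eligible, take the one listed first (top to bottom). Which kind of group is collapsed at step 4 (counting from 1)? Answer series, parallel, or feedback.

Answer: feedback

Working:
(1) add G3, G4 (parallel)
(2) close the feedback loop around G2, (G3+G4)
(3) cascade G6, G7
(4) apply the feedback formula to G5, (G6*G7)
(5) multiply G1, [G2/(1+G2*(G3+G4))], [G5/(1+G5*(G6*G7))] (series)
Step 4 collapses a feedback group.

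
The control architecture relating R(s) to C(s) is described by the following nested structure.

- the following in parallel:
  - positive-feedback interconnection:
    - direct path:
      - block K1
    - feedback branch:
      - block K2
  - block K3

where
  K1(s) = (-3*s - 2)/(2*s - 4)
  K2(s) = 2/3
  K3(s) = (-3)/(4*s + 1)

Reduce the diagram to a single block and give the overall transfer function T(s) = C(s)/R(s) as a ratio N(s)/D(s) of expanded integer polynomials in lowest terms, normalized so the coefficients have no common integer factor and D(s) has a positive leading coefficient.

1. feedback reduction of K1, K2; result (-9*s - 6)/(12*s - 8)
2. parallel reduction of [K1/(1-K1*K2)], K3; the result is T(s) itself (integer coefficients, no common factor, positive leading denominator coefficient)

Answer: (-36*s^2 - 69*s + 18)/(48*s^2 - 20*s - 8)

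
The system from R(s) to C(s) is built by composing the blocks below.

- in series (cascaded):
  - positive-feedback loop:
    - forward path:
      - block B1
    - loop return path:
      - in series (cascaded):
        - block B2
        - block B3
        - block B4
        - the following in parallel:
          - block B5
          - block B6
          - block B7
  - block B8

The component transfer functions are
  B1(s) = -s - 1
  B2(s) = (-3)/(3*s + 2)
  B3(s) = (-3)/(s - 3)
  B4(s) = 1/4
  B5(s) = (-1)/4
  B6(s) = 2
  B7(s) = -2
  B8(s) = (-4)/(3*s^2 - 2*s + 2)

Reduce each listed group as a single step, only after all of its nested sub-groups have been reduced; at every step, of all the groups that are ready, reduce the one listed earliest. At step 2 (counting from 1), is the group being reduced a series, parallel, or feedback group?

[1] reduce the parallel group B5, B6, B7
[2] reduce the series chain B2, B3, B4, (B5+B6+B7)
[3] reduce the feedback loop with forward B1 and return (B2*B3*B4*(B5+B6+B7))
[4] reduce the series chain [B1/(1-B1*(B2*B3*B4*(B5+B6+B7)))], B8
The group at step 2 is a series group.

Hence the answer: series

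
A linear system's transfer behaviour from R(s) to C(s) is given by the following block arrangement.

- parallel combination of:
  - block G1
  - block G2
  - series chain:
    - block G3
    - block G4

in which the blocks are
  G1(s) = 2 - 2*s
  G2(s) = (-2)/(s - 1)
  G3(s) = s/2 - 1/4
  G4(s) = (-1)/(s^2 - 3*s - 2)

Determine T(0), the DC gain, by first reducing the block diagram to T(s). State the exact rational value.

Reducing step by step:

(1) series reduction of G3, G4 -> (1 - 2*s)/(4*s^2 - 12*s - 8)
(2) add G1, G2, (G3*G4) (parallel) -> (-8*s^4 + 40*s^3 - 50*s^2 + 19*s + 31)/(4*s^3 - 16*s^2 + 4*s + 8)
DC gain: substitute s = 0 into T(s) from step 2: T(0) = 31/8.

Answer: 31/8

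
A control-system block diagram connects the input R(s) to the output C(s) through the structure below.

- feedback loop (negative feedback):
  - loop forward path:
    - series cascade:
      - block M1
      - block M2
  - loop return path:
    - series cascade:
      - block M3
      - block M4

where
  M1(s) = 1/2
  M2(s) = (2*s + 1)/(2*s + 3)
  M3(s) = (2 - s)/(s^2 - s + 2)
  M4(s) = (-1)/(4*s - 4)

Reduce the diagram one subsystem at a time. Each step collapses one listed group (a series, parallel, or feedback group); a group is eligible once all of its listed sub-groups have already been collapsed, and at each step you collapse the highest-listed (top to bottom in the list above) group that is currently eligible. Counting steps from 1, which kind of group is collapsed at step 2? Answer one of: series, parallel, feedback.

Answer: series

Working:
Step 1 - cascade M1, M2
Step 2 - cascade M3, M4
Step 3 - close the feedback loop around (M1*M2), (M3*M4)
At step 2 the group reduced is series.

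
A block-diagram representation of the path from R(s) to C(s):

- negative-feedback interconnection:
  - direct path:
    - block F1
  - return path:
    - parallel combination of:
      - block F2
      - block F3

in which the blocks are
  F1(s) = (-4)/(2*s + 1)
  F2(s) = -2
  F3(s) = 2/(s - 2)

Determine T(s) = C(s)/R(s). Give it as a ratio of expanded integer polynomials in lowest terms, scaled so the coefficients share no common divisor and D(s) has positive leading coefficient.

Reducing step by step:

Step 1. reduce the parallel group F2, F3: (6 - 2*s)/(s - 2)
Step 2. feedback reduction of F1, (F2+F3) - this is the overall T(s), already in the required normalized form

Answer: (8 - 4*s)/(2*s^2 + 5*s - 26)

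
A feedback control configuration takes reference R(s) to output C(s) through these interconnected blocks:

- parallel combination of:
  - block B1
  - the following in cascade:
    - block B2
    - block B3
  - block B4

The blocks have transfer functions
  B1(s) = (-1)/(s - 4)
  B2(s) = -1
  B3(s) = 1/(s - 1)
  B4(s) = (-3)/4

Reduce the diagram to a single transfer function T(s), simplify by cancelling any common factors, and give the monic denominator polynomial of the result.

Step 1. reduce the series chain B2, B3 gives (-1)/(s - 1)
Step 2. reduce the parallel group B1, (B2*B3), B4 gives (-3*s^2 + 7*s + 8)/(4*s^2 - 20*s + 16)
That last expression is T(s), already simplified. Scaling its denominator by 1/4 (the reciprocal of the leading coefficient) yields the monic denominator.

Hence the answer: s^2 - 5*s + 4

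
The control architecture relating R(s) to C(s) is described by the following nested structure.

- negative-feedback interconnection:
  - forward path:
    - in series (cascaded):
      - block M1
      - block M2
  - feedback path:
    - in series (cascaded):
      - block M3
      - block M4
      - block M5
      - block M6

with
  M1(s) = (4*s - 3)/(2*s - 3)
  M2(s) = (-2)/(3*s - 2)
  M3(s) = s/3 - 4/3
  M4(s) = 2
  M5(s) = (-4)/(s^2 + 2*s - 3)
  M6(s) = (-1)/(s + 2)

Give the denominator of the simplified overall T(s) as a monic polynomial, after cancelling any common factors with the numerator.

1. cascade M1, M2 gives (6 - 8*s)/(6*s^2 - 13*s + 6)
2. cascade M3, M4, M5, M6 gives (8*s - 32)/(3*s^3 + 12*s^2 + 3*s - 18)
3. collapse the loop ((M1*M2) forward, (M3*M4*M5*M6) return) gives (-24*s^4 - 78*s^3 + 48*s^2 + 162*s - 108)/(18*s^5 + 33*s^4 - 120*s^3 - 139*s^2 + 556*s - 300)
Step 3 gives the fully reduced T(s), with no common factor left to cancel. The denominator's leading coefficient is 18, so divide each of its coefficients by 18 to get the monic form.

Hence the answer: s^5 + 11*s^4/6 - 20*s^3/3 - 139*s^2/18 + 278*s/9 - 50/3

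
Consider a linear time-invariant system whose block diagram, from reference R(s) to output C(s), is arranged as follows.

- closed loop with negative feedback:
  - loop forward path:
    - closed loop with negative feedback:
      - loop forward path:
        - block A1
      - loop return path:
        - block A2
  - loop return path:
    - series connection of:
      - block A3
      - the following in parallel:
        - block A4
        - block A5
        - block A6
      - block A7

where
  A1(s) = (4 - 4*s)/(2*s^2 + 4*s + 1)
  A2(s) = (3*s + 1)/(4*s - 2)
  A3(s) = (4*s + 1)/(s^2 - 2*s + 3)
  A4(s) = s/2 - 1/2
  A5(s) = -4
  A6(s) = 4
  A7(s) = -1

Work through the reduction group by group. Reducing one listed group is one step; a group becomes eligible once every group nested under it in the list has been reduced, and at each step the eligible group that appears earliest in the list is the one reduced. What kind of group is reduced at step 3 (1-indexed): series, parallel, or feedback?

The answer is series.

Reasoning:
1. apply the feedback formula to A1, A2
2. reduce the parallel group A4, A5, A6
3. reduce the series chain A3, (A4+A5+A6), A7
4. reduce the feedback loop with forward [A1/(1+A1*A2)] and return (A3*(A4+A5+A6)*A7)
The group at step 3 is a series group.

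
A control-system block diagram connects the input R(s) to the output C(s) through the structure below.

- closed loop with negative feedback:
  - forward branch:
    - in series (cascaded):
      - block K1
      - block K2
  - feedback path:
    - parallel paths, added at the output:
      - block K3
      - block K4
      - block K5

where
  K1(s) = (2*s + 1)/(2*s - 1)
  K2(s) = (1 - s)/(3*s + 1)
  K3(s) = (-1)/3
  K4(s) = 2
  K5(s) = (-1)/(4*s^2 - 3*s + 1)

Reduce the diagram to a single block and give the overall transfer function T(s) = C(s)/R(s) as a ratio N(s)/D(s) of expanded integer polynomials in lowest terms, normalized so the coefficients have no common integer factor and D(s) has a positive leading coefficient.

(1) reduce the series chain K1, K2 gives (-2*s^2 + s + 1)/(6*s^2 - s - 1)
(2) reduce the parallel group K3, K4, K5 gives (20*s^2 - 15*s + 2)/(12*s^2 - 9*s + 3)
(3) close the feedback loop around (K1*K2), (K3+K4+K5), which is the overall transfer function T(s) = C(s)/R(s) in lowest terms

Therefore the answer is (-24*s^4 + 30*s^3 - 3*s^2 - 6*s + 3)/(32*s^4 - 16*s^3 + 16*s^2 - 7*s - 1).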